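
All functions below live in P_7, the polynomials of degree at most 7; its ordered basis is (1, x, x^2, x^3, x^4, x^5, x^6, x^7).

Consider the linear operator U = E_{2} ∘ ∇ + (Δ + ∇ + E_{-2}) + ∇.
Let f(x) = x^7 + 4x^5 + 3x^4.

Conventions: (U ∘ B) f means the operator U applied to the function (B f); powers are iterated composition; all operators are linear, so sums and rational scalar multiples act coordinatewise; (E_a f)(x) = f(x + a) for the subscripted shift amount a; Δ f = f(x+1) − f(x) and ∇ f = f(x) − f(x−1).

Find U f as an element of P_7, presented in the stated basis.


∇ f = 7x^6 - 21x^5 + 55x^4 - 63x^3 + 43x^2 - 15x + 2
E_{2} ∇ f = 7x^6 + 63x^5 + 265x^4 + 657x^3 + 985x^2 + 825x + 296
Δ f = 7x^6 + 21x^5 + 55x^4 + 87x^3 + 79x^2 + 39x + 8
∇ f = 7x^6 - 21x^5 + 55x^4 - 63x^3 + 43x^2 - 15x + 2
E_{-2} f = x^7 - 14x^6 + 88x^5 - 317x^4 + 696x^3 - 920x^2 + 672x - 208
(Δ + ∇ + E_{-2}) f = x^7 + 88x^5 - 207x^4 + 720x^3 - 798x^2 + 696x - 198
∇ f = 7x^6 - 21x^5 + 55x^4 - 63x^3 + 43x^2 - 15x + 2
(E_{2} ∘ ∇ + (Δ + ∇ + E_{-2}) + ∇) f = x^7 + 14x^6 + 130x^5 + 113x^4 + 1314x^3 + 230x^2 + 1506x + 100

g(x) = x^7 + 14x^6 + 130x^5 + 113x^4 + 1314x^3 + 230x^2 + 1506x + 100


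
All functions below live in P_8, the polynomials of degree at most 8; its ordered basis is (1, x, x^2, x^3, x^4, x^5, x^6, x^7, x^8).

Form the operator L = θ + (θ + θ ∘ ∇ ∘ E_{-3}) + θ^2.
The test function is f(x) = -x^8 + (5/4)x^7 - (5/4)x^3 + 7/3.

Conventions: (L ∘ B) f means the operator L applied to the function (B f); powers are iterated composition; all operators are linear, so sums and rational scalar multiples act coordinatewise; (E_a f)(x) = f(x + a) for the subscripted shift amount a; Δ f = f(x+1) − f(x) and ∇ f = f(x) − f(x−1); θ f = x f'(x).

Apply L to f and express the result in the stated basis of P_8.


θ f = -8x^8 + (35/4)x^7 - (15/4)x^3
θ f = -8x^8 + (35/4)x^7 - (15/4)x^3
E_{-3} f = -x^8 + (101/4)x^7 - (1113/4)x^6 + (6993/4)x^5 - (27405/4)x^4 + (34301/2)x^3 - (53559/2)x^2 + 23841x - 27776/3
∇ E_{-3} f = -8x^7 + (819/4)x^6 - (9023/4)x^5 + (55475/4)x^4 - (205569/4)x^3 + (229547/2)x^2 - 143011x + 76675
θ ∇ E_{-3} f = -56x^7 + (2457/2)x^6 - (45115/4)x^5 + 55475x^4 - (616707/4)x^3 + 229547x^2 - 143011x
(θ + θ ∘ ∇ ∘ E_{-3}) f = -8x^8 - (189/4)x^7 + (2457/2)x^6 - (45115/4)x^5 + 55475x^4 - (308361/2)x^3 + 229547x^2 - 143011x
θ f = -8x^8 + (35/4)x^7 - (15/4)x^3
θ θ f = -64x^8 + (245/4)x^7 - (45/4)x^3
(θ + (θ + θ ∘ ∇ ∘ E_{-3}) + θ^2) f = -80x^8 + (91/4)x^7 + (2457/2)x^6 - (45115/4)x^5 + 55475x^4 - (308391/2)x^3 + 229547x^2 - 143011x

g(x) = -80x^8 + (91/4)x^7 + (2457/2)x^6 - (45115/4)x^5 + 55475x^4 - (308391/2)x^3 + 229547x^2 - 143011x


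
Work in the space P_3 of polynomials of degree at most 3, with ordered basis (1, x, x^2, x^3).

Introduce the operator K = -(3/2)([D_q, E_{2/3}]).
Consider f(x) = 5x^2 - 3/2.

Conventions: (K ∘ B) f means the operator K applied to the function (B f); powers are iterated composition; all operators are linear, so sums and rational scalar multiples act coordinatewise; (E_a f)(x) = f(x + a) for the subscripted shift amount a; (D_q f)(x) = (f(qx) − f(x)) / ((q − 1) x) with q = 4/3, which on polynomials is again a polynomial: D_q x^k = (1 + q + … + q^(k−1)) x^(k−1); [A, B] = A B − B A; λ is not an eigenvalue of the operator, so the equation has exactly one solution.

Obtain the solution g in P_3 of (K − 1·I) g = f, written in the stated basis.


write g with unknown coordinates in the stated basis and equate coefficients in (K − 1·I) g = f
solving from the highest basis element down gives g = -5x^2 - 1/6
check: K g = -5/3
so K g − 1·g = 5x^2 - 3/2 = f ✓

g(x) = -5x^2 - 1/6


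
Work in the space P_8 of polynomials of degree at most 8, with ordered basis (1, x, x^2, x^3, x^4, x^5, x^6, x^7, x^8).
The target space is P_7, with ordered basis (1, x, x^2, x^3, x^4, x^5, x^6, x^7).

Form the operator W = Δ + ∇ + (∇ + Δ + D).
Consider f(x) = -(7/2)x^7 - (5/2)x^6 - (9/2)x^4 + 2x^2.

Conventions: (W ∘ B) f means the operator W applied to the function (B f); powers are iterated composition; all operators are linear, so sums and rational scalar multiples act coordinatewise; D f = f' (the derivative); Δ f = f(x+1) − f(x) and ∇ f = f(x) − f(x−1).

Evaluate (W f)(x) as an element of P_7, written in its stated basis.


Δ f = -(49/2)x^6 - (177/2)x^5 - 160x^4 - (381/2)x^3 - 138x^2 - (107/2)x - 17/2
∇ f = -(49/2)x^6 + (117/2)x^5 - 85x^4 + (109/2)x^3 - 9x^2 - (9/2)x + 3/2
∇ f = -(49/2)x^6 + (117/2)x^5 - 85x^4 + (109/2)x^3 - 9x^2 - (9/2)x + 3/2
Δ f = -(49/2)x^6 - (177/2)x^5 - 160x^4 - (381/2)x^3 - 138x^2 - (107/2)x - 17/2
D f = -(49/2)x^6 - 15x^5 - 18x^3 + 4x
(∇ + Δ + D) f = -(147/2)x^6 - 45x^5 - 245x^4 - 154x^3 - 147x^2 - 54x - 7
(Δ + ∇ + (∇ + Δ + D)) f = -(245/2)x^6 - 75x^5 - 490x^4 - 290x^3 - 294x^2 - 112x - 14

the result is g(x) = -(245/2)x^6 - 75x^5 - 490x^4 - 290x^3 - 294x^2 - 112x - 14


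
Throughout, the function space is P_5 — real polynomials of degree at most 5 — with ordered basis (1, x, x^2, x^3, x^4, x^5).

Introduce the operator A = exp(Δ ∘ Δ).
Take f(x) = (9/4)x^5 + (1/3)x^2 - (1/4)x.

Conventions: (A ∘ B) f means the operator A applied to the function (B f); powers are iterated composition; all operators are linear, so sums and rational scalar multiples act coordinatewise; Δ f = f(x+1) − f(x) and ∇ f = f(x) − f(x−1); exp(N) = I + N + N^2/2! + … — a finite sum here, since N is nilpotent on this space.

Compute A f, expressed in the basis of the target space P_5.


the image equals g(x) = (9/4)x^5 + 45x^3 + (406/3)x^2 + (1169/4)x + 2029/6

order-1 term: 45x^3 + 135x^2 + (315/2)x + 409/6
order-2 term: 135x + 270
the series for exp(Δ ∘ Δ) f terminates at order 2
exp(Δ ∘ Δ) f = (9/4)x^5 + 45x^3 + (406/3)x^2 + (1169/4)x + 2029/6


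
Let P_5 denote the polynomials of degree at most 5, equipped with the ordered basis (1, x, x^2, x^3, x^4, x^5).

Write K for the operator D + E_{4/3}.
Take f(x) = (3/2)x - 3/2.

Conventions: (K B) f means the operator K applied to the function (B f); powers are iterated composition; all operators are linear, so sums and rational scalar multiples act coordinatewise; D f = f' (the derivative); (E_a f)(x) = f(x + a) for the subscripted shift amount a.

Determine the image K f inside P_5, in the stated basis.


the image equals g(x) = (3/2)x + 2

D f = 3/2
E_{4/3} f = (3/2)x + 1/2
(D + E_{4/3}) f = (3/2)x + 2


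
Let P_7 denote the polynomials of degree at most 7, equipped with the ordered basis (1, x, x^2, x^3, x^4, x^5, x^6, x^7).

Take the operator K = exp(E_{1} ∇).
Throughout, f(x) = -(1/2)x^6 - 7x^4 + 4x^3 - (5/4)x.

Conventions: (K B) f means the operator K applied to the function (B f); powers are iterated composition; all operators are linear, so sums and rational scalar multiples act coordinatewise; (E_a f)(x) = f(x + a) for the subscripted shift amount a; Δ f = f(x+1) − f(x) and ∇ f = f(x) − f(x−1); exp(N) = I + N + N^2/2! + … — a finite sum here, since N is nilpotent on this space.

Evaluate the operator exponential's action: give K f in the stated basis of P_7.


order-1 term: -3x^5 - (15/2)x^4 - 38x^3 - (75/2)x^2 - 19x - 19/4
order-2 term: -(15/2)x^4 - 30x^3 - (189/2)x^2 - 117x - 105/2
order-3 term: -10x^3 - 45x^2 - 103x - 83
order-4 term: -(15/2)x^2 - 30x - 79/2
order-5 term: -3x - 15/2
order-6 term: -1/2
the series for exp(E_{1} ∇) f terminates at order 6
exp(E_{1} ∇) f = -(1/2)x^6 - 3x^5 - 22x^4 - 74x^3 - (369/2)x^2 - (1093/4)x - 751/4

the image equals g(x) = -(1/2)x^6 - 3x^5 - 22x^4 - 74x^3 - (369/2)x^2 - (1093/4)x - 751/4


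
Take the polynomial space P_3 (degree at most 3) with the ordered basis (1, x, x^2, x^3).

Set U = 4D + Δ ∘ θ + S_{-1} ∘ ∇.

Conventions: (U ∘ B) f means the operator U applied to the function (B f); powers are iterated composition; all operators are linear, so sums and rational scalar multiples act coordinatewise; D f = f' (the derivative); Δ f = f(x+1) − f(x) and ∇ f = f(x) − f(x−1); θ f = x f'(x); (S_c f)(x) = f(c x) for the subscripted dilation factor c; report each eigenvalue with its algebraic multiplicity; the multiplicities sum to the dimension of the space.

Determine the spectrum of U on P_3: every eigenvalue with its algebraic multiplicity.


image of 1: 0
image of x: 6
image of x^2: 10x + 1
image of x^3: 24x^2 + 12x + 4
the matrix is upper triangular; its diagonal is (0, 0, 0, 0)
for a triangular matrix the eigenvalues are the diagonal entries, with algebraic multiplicity their repetition count

λ = 0 (multiplicity 4)


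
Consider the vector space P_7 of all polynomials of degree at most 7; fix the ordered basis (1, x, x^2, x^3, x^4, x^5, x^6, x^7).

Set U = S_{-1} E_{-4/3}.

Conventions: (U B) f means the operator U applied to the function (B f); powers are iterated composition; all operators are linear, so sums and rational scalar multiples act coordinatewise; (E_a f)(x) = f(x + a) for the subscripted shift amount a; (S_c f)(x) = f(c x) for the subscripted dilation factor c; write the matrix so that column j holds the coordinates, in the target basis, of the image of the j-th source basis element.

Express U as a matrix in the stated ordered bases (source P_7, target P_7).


the matrix is [[1, -4/3, 16/9, -64/27, 256/81, -1024/243, 4096/729, -16384/2187]; [0, -1, 8/3, -16/3, 256/27, -1280/81, 2048/81, -28672/729]; [0, 0, 1, -4, 32/3, -640/27, 1280/27, -7168/81]; [0, 0, 0, -1, 16/3, -160/9, 1280/27, -8960/81]; [0, 0, 0, 0, 1, -20/3, 80/3, -2240/27]; [0, 0, 0, 0, 0, -1, 8, -112/3]; [0, 0, 0, 0, 0, 0, 1, -28/3]; [0, 0, 0, 0, 0, 0, 0, -1]] (rows listed top to bottom)

image of 1: 1
image of x: -x - 4/3
image of x^2: x^2 + (8/3)x + 16/9
image of x^3: -x^3 - 4x^2 - (16/3)x - 64/27
image of x^4: x^4 + (16/3)x^3 + (32/3)x^2 + (256/27)x + 256/81
image of x^5: -x^5 - (20/3)x^4 - (160/9)x^3 - (640/27)x^2 - (1280/81)x - 1024/243
image of x^6: x^6 + 8x^5 + (80/3)x^4 + (1280/27)x^3 + (1280/27)x^2 + (2048/81)x + 4096/729
image of x^7: -x^7 - (28/3)x^6 - (112/3)x^5 - (2240/27)x^4 - (8960/81)x^3 - (7168/81)x^2 - (28672/729)x - 16384/2187
each image's coordinates form column j of the matrix


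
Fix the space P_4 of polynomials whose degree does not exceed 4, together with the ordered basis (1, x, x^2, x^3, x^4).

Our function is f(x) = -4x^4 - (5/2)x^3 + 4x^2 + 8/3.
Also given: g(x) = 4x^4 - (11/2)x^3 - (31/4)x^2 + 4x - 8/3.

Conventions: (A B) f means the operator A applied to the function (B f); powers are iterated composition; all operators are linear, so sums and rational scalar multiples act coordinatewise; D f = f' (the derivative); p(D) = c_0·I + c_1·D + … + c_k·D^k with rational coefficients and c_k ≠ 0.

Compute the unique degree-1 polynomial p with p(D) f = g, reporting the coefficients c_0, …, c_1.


p(D) = -I + (1/2)·D, i.e. c_0 = -1, c_1 = 1/2

D^0 f = -4x^4 - (5/2)x^3 + 4x^2 + 8/3
D^1 f = -16x^3 - (15/2)x^2 + 8x
matching coefficients of g against c_0 f + c_1 Df + … from the top degree down determines the c_i
solution: c_0 = -1, c_1 = 1/2


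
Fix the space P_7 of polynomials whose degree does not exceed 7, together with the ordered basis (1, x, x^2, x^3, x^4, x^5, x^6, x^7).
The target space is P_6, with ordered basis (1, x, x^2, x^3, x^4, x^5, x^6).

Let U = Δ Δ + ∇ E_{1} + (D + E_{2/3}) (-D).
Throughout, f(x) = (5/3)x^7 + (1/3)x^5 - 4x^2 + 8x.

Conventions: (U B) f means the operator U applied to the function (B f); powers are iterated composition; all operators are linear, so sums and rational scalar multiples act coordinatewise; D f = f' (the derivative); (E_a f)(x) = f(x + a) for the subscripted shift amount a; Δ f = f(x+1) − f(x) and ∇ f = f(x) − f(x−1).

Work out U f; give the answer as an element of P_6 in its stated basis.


g(x) = -(35/3)x^5 + (2975/9)x^4 + (65185/81)x^3 + (86615/81)x^2 + (181960/243)x + 485470/2187

Δ f = (35/3)x^6 + 35x^5 + 60x^4 + (185/3)x^3 + (115/3)x^2 + (16/3)x + 6
Δ Δ f = 70x^5 + 350x^4 + (2470/3)x^3 + 1070x^2 + (2240/3)x + 212
E_{1} f = (5/3)x^7 + (35/3)x^6 + (106/3)x^5 + 60x^4 + (185/3)x^3 + (103/3)x^2 + (40/3)x + 6
∇ E_{1} f = (35/3)x^6 + 35x^5 + 60x^4 + (185/3)x^3 + (115/3)x^2 + (16/3)x + 6
D f = (35/3)x^6 + (5/3)x^4 - 8x + 8
(-D) f = -(35/3)x^6 - (5/3)x^4 + 8x - 8
D (-D) f = -70x^5 - (20/3)x^3 + 8
E_{2/3} (-D) f = -(35/3)x^6 - (140/3)x^5 - (715/9)x^4 - (5960/81)x^3 - (3160/81)x^2 - (776/243)x - 8792/2187
(D + E_{2/3}) (-D) f = -(35/3)x^6 - (350/3)x^5 - (715/9)x^4 - (6500/81)x^3 - (3160/81)x^2 - (776/243)x + 8704/2187
(Δ Δ + ∇ E_{1} + (D + E_{2/3}) (-D)) f = -(35/3)x^5 + (2975/9)x^4 + (65185/81)x^3 + (86615/81)x^2 + (181960/243)x + 485470/2187


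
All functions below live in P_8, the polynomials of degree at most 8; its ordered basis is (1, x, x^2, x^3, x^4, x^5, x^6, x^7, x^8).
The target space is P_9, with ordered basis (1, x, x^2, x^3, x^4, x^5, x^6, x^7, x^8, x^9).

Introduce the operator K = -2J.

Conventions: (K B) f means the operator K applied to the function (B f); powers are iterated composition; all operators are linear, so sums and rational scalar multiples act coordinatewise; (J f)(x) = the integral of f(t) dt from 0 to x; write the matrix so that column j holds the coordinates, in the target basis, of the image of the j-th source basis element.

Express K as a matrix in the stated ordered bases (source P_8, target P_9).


the matrix is [[0, 0, 0, 0, 0, 0, 0, 0, 0]; [-2, 0, 0, 0, 0, 0, 0, 0, 0]; [0, -1, 0, 0, 0, 0, 0, 0, 0]; [0, 0, -2/3, 0, 0, 0, 0, 0, 0]; [0, 0, 0, -1/2, 0, 0, 0, 0, 0]; [0, 0, 0, 0, -2/5, 0, 0, 0, 0]; [0, 0, 0, 0, 0, -1/3, 0, 0, 0]; [0, 0, 0, 0, 0, 0, -2/7, 0, 0]; [0, 0, 0, 0, 0, 0, 0, -1/4, 0]; [0, 0, 0, 0, 0, 0, 0, 0, -2/9]] (rows listed top to bottom)

image of 1: -2x
image of x: -x^2
image of x^2: -(2/3)x^3
image of x^3: -(1/2)x^4
image of x^4: -(2/5)x^5
image of x^5: -(1/3)x^6
image of x^6: -(2/7)x^7
image of x^7: -(1/4)x^8
image of x^8: -(2/9)x^9
each image's coordinates form column j of the matrix


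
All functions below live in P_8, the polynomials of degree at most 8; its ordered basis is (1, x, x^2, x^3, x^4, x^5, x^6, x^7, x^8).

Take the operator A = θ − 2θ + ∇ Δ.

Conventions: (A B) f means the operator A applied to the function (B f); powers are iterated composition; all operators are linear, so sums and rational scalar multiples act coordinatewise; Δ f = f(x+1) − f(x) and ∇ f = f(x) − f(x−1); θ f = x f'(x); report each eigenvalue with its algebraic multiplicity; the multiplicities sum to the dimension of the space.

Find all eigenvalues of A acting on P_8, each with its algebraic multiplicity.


λ = -8 (multiplicity 1), λ = -7 (multiplicity 1), λ = -6 (multiplicity 1), λ = -5 (multiplicity 1), λ = -4 (multiplicity 1), λ = -3 (multiplicity 1), λ = -2 (multiplicity 1), λ = -1 (multiplicity 1), λ = 0 (multiplicity 1)

image of 1: 0
image of x: -x
image of x^2: -2x^2 + 2
image of x^3: -3x^3 + 6x
image of x^4: -4x^4 + 12x^2 + 2
image of x^5: -5x^5 + 20x^3 + 10x
image of x^6: -6x^6 + 30x^4 + 30x^2 + 2
image of x^7: -7x^7 + 42x^5 + 70x^3 + 14x
image of x^8: -8x^8 + 56x^6 + 140x^4 + 56x^2 + 2
the matrix is upper triangular; its diagonal is (0, -1, -2, -3, -4, -5, -6, -7, -8)
for a triangular matrix the eigenvalues are the diagonal entries, with algebraic multiplicity their repetition count


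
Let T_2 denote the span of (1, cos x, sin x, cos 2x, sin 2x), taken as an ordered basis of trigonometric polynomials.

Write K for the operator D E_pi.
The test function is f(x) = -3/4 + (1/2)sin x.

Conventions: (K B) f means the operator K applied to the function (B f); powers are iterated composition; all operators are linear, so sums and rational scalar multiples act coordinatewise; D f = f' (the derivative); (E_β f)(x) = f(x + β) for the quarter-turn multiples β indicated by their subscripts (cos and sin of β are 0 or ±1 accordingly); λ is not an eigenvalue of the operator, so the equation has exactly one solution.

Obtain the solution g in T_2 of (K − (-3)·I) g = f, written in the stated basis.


the result is g(x) = -1/4 + (1/20)cos x + (3/20)sin x

write g with unknown coordinates in the stated basis and equate coefficients in (K − (-3)·I) g = f
solving from the highest basis element down gives g = -1/4 + (1/20)cos x + (3/20)sin x
check: K g = -(3/20)cos x + (1/20)sin x
so K g − (-3)·g = -3/4 + (1/2)sin x = f ✓


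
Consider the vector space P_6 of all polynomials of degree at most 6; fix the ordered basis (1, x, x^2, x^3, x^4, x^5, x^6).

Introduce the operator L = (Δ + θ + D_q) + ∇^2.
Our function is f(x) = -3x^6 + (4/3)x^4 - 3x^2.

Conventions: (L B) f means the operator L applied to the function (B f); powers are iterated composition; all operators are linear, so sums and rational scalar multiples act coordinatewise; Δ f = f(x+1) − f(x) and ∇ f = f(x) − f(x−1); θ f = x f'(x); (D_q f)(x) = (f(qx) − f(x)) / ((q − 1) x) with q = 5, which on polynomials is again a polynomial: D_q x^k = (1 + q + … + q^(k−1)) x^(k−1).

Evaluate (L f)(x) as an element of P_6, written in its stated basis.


the image equals g(x) = -18x^6 - 11736x^5 - (389/3)x^4 + (1540/3)x^3 - 657x^2 + (1414/3)x - 178

Δ f = -18x^5 - 45x^4 - (164/3)x^3 - 37x^2 - (56/3)x - 14/3
θ f = -18x^6 + (16/3)x^4 - 6x^2
D_q f = -11718x^5 + 208x^3 - 18x
(Δ + θ + D_q) f = -18x^6 - 11736x^5 - (119/3)x^4 + (460/3)x^3 - 43x^2 - (110/3)x - 14/3
∇ f = -18x^5 + 45x^4 - (164/3)x^3 + 37x^2 - (56/3)x + 14/3
∇ ∇ f = -90x^4 + 360x^3 - 614x^2 + 508x - 520/3
((Δ + θ + D_q) + ∇^2) f = -18x^6 - 11736x^5 - (389/3)x^4 + (1540/3)x^3 - 657x^2 + (1414/3)x - 178


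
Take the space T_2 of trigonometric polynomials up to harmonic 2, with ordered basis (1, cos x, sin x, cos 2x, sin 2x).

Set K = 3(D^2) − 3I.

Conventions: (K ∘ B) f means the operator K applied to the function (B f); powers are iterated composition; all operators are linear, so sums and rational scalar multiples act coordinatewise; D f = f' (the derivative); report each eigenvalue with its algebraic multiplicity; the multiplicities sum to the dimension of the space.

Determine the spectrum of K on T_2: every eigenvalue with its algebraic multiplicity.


image of 1: -3
image of cos x: -6cos x
image of sin x: -6sin x
image of cos 2x: -15cos 2x
image of sin 2x: -15sin 2x
the matrix is diagonal; its diagonal is (-3, -6, -6, -15, -15)
for a triangular matrix the eigenvalues are the diagonal entries, with algebraic multiplicity their repetition count

λ = -15 (multiplicity 2), λ = -6 (multiplicity 2), λ = -3 (multiplicity 1)


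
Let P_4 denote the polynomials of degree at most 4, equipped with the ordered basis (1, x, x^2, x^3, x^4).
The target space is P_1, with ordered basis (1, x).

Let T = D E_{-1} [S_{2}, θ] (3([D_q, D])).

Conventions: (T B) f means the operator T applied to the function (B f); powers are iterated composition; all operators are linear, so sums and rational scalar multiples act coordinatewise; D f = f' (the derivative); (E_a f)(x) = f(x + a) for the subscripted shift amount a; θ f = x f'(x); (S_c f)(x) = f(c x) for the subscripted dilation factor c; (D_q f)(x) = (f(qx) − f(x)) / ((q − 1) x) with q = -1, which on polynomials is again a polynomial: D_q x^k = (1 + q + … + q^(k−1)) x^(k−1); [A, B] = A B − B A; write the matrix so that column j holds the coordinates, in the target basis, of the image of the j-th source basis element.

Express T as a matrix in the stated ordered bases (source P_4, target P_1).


image of 1: 0
image of x: 0
image of x^2: 0
image of x^3: 0
image of x^4: 0
each image's coordinates form column j of the matrix

the matrix is [[0, 0, 0, 0, 0]; [0, 0, 0, 0, 0]] (rows listed top to bottom)


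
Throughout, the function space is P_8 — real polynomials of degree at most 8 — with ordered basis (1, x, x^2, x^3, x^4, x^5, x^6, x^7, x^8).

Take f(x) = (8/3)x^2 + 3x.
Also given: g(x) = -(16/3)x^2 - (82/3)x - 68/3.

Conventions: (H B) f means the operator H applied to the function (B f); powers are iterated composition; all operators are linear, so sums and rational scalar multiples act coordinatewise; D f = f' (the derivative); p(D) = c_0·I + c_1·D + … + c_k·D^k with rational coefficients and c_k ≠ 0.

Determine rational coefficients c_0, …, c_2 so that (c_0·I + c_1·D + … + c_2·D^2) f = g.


D^0 f = (8/3)x^2 + 3x
D^1 f = (16/3)x + 3
D^2 f = 16/3
matching coefficients of g against c_0 f + c_1 Df + … from the top degree down determines the c_i
solution: c_0 = -2, c_1 = -4, c_2 = -2

p(D) = -2·I − 4·D − 2·D^2, i.e. c_0 = -2, c_1 = -4, c_2 = -2


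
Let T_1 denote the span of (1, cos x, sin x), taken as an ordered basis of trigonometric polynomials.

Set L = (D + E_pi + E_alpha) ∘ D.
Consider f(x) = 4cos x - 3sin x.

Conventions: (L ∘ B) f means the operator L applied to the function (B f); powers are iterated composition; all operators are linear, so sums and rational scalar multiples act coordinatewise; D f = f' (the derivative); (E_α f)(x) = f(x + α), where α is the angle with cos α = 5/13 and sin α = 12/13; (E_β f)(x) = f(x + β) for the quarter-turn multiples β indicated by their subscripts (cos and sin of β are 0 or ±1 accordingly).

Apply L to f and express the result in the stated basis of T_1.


D f = -3cos x - 4sin x
D D f = -4cos x + 3sin x
E_pi D f = 3cos x + 4sin x
E_alpha D f = -(63/13)cos x + (16/13)sin x
(D + E_pi + E_alpha) D f = -(76/13)cos x + (107/13)sin x

the image equals g(x) = -(76/13)cos x + (107/13)sin x


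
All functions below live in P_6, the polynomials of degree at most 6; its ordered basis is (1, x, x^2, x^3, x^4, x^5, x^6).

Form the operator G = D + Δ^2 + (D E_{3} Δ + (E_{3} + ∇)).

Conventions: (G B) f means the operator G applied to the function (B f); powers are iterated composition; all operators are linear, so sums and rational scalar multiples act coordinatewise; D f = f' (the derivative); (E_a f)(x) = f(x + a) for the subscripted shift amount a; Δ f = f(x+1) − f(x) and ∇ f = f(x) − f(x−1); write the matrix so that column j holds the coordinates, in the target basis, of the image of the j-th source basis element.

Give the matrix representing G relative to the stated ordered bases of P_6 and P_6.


image of 1: 1
image of x: x + 5
image of x^2: x^2 + 10x + 12
image of x^3: x^3 + 15x^2 + 36x + 55
image of x^4: x^4 + 20x^3 + 72x^2 + 220x + 242
image of x^5: x^5 + 25x^4 + 120x^3 + 550x^2 + 1210x + 1149
image of x^6: x^6 + 30x^5 + 180x^4 + 1100x^3 + 3630x^2 + 6894x + 5476
each image's coordinates form column j of the matrix

the matrix is [[1, 5, 12, 55, 242, 1149, 5476]; [0, 1, 10, 36, 220, 1210, 6894]; [0, 0, 1, 15, 72, 550, 3630]; [0, 0, 0, 1, 20, 120, 1100]; [0, 0, 0, 0, 1, 25, 180]; [0, 0, 0, 0, 0, 1, 30]; [0, 0, 0, 0, 0, 0, 1]] (rows listed top to bottom)


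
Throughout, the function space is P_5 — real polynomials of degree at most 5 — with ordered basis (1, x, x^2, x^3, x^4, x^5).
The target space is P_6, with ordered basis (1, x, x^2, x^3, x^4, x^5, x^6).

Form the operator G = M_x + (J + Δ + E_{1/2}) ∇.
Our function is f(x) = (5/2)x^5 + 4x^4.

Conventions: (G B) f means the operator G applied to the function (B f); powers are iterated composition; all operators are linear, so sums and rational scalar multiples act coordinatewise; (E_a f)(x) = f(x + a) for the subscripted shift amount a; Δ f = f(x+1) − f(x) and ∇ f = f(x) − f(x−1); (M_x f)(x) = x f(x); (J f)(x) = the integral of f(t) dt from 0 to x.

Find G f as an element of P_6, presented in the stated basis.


the result is g(x) = (5/2)x^6 + (13/2)x^5 + (41/4)x^4 + (199/3)x^3 + 56x^2 + (55/2)x + 261/32

M_x f = (5/2)x^6 + 4x^5
∇ f = (25/2)x^4 - 9x^3 + x^2 + (7/2)x - 3/2
J ∇ f = (5/2)x^5 - (9/4)x^4 + (1/3)x^3 + (7/4)x^2 - (3/2)x
Δ ∇ f = 50x^3 + 48x^2 + 25x + 8
E_{1/2} ∇ f = (25/2)x^4 + 16x^3 + (25/4)x^2 + 4x + 5/32
(J + Δ + E_{1/2}) ∇ f = (5/2)x^5 + (41/4)x^4 + (199/3)x^3 + 56x^2 + (55/2)x + 261/32
(M_x + (J + Δ + E_{1/2}) ∇) f = (5/2)x^6 + (13/2)x^5 + (41/4)x^4 + (199/3)x^3 + 56x^2 + (55/2)x + 261/32


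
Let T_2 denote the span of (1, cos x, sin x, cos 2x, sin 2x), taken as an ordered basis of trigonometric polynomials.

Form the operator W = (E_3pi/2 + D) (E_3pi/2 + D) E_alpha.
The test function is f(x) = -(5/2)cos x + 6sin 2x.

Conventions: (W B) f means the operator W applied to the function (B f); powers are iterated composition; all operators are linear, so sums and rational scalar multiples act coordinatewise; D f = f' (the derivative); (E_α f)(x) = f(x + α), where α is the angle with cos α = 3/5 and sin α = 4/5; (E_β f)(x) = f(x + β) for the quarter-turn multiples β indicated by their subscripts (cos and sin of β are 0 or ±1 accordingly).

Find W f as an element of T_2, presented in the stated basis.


the image equals g(x) = -(264/25)cos 2x + (702/25)sin 2x

E_alpha f = -(3/2)cos x + 2sin x + (144/25)cos 2x - (42/25)sin 2x
E_3pi/2 E_alpha f = -2cos x - (3/2)sin x - (144/25)cos 2x + (42/25)sin 2x
D E_alpha f = 2cos x + (3/2)sin x - (84/25)cos 2x - (288/25)sin 2x
(E_3pi/2 + D) E_alpha f = -(228/25)cos 2x - (246/25)sin 2x
E_3pi/2 (E_3pi/2 + D) E_alpha f = (228/25)cos 2x + (246/25)sin 2x
D (E_3pi/2 + D) E_alpha f = -(492/25)cos 2x + (456/25)sin 2x
(E_3pi/2 + D) (E_3pi/2 + D) E_alpha f = -(264/25)cos 2x + (702/25)sin 2x


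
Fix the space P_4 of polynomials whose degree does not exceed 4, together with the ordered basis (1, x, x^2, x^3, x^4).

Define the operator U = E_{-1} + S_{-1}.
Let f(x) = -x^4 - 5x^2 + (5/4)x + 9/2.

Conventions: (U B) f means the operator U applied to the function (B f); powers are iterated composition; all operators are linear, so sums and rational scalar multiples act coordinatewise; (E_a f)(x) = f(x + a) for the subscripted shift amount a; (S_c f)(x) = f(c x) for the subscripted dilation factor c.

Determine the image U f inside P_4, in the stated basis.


E_{-1} f = -x^4 + 4x^3 - 11x^2 + (61/4)x - 11/4
S_{-1} f = -x^4 - 5x^2 - (5/4)x + 9/2
(E_{-1} + S_{-1}) f = -2x^4 + 4x^3 - 16x^2 + 14x + 7/4

g(x) = -2x^4 + 4x^3 - 16x^2 + 14x + 7/4


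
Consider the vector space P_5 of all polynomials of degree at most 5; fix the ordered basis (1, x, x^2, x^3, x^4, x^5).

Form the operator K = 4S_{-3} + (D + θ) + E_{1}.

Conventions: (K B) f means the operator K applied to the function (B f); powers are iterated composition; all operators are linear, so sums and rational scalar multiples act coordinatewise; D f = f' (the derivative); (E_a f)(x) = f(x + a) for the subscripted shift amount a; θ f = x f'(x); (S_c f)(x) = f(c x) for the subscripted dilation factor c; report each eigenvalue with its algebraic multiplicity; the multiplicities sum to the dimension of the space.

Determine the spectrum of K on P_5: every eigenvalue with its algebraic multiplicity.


λ = -966 (multiplicity 1), λ = -104 (multiplicity 1), λ = -10 (multiplicity 1), λ = 5 (multiplicity 1), λ = 39 (multiplicity 1), λ = 329 (multiplicity 1)

image of 1: 5
image of x: -10x + 2
image of x^2: 39x^2 + 4x + 1
image of x^3: -104x^3 + 6x^2 + 3x + 1
image of x^4: 329x^4 + 8x^3 + 6x^2 + 4x + 1
image of x^5: -966x^5 + 10x^4 + 10x^3 + 10x^2 + 5x + 1
the matrix is upper triangular; its diagonal is (5, -10, 39, -104, 329, -966)
for a triangular matrix the eigenvalues are the diagonal entries, with algebraic multiplicity their repetition count


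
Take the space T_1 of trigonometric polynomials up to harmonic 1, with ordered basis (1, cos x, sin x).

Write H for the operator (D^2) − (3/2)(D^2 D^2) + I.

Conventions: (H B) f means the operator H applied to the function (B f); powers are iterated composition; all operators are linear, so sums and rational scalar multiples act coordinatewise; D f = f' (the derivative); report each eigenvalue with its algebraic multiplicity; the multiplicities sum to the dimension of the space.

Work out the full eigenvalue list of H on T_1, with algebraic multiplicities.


λ = -3/2 (multiplicity 2), λ = 1 (multiplicity 1)

image of 1: 1
image of cos x: -(3/2)cos x
image of sin x: -(3/2)sin x
the matrix is diagonal; its diagonal is (1, -3/2, -3/2)
for a triangular matrix the eigenvalues are the diagonal entries, with algebraic multiplicity their repetition count


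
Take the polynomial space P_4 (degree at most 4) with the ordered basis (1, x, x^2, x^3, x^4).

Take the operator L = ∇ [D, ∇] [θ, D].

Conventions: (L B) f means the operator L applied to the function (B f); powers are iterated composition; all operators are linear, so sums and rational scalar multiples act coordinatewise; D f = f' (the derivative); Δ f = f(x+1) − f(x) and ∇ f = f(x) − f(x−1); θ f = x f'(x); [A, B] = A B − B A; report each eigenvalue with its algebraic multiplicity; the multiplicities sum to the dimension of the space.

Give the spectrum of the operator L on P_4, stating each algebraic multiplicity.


image of 1: 0
image of x: 0
image of x^2: 0
image of x^3: 0
image of x^4: 0
the matrix is upper triangular; its diagonal is (0, 0, 0, 0, 0)
for a triangular matrix the eigenvalues are the diagonal entries, with algebraic multiplicity their repetition count

λ = 0 (multiplicity 5)


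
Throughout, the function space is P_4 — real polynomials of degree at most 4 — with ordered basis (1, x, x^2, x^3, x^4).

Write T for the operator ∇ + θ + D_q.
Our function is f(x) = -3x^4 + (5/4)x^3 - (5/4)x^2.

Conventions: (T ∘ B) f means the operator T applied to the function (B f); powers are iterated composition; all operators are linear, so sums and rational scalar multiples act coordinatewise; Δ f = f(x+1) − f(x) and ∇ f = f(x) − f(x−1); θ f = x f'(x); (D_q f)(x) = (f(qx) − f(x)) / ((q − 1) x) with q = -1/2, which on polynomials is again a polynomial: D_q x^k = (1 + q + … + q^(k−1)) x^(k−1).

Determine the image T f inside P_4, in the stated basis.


the result is g(x) = -12x^4 - (81/8)x^3 + (323/16)x^2 - (151/8)x + 11/2

∇ f = -12x^3 + (87/4)x^2 - (73/4)x + 11/2
θ f = -12x^4 + (15/4)x^3 - (5/2)x^2
D_q f = -(15/8)x^3 + (15/16)x^2 - (5/8)x
(∇ + θ + D_q) f = -12x^4 - (81/8)x^3 + (323/16)x^2 - (151/8)x + 11/2


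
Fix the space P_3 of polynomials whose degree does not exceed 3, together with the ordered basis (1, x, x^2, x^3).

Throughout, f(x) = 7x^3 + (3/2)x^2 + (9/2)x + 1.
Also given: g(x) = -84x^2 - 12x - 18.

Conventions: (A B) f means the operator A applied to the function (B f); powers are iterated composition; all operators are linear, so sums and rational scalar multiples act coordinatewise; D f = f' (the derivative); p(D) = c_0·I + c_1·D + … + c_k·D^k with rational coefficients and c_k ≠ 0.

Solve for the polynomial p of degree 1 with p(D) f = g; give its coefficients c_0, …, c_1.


D^0 f = 7x^3 + (3/2)x^2 + (9/2)x + 1
D^1 f = 21x^2 + 3x + 9/2
matching coefficients of g against c_0 f + c_1 Df + … from the top degree down determines the c_i
solution: c_0 = 0, c_1 = -4

p(D) = -4·D, i.e. c_0 = 0, c_1 = -4


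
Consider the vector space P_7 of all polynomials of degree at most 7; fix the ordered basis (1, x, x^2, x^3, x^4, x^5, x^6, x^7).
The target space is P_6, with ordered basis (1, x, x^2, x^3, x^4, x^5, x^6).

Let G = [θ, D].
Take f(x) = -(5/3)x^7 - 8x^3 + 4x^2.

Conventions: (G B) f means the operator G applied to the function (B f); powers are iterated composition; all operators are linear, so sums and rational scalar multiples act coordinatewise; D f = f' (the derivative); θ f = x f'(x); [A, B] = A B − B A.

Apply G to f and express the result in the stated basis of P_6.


D f = -(35/3)x^6 - 24x^2 + 8x
θ D f = -70x^6 - 48x^2 + 8x
θ f = -(35/3)x^7 - 24x^3 + 8x^2
D θ f = -(245/3)x^6 - 72x^2 + 16x
[θ, D] f = (35/3)x^6 + 24x^2 - 8x

the result is g(x) = (35/3)x^6 + 24x^2 - 8x


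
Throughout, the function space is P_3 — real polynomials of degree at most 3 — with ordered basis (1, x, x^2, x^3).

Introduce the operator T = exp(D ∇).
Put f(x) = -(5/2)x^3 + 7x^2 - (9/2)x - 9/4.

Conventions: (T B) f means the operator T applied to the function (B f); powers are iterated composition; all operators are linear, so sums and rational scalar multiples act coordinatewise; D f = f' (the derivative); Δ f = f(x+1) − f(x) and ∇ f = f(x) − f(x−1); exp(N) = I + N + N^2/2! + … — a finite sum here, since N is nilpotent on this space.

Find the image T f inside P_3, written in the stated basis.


the result is g(x) = -(5/2)x^3 + 7x^2 - (39/2)x + 77/4

order-1 term: -15x + 43/2
the series for exp(D ∇) f terminates at order 1
exp(D ∇) f = -(5/2)x^3 + 7x^2 - (39/2)x + 77/4


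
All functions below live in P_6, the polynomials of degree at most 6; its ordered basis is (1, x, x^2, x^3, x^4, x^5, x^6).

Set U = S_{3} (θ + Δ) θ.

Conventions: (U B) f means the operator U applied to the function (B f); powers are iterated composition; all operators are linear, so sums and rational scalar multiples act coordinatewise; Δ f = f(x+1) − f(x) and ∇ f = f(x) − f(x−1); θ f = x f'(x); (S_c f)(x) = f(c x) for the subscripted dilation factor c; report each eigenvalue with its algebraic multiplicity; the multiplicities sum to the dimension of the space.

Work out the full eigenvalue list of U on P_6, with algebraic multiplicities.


λ = 0 (multiplicity 1), λ = 3 (multiplicity 1), λ = 36 (multiplicity 1), λ = 243 (multiplicity 1), λ = 1296 (multiplicity 1), λ = 6075 (multiplicity 1), λ = 26244 (multiplicity 1)

image of 1: 0
image of x: 3x + 1
image of x^2: 36x^2 + 12x + 2
image of x^3: 243x^3 + 81x^2 + 27x + 3
image of x^4: 1296x^4 + 432x^3 + 216x^2 + 48x + 4
image of x^5: 6075x^5 + 2025x^4 + 1350x^3 + 450x^2 + 75x + 5
image of x^6: 26244x^6 + 8748x^5 + 7290x^4 + 3240x^3 + 810x^2 + 108x + 6
the matrix is upper triangular; its diagonal is (0, 3, 36, 243, 1296, 6075, 26244)
for a triangular matrix the eigenvalues are the diagonal entries, with algebraic multiplicity their repetition count


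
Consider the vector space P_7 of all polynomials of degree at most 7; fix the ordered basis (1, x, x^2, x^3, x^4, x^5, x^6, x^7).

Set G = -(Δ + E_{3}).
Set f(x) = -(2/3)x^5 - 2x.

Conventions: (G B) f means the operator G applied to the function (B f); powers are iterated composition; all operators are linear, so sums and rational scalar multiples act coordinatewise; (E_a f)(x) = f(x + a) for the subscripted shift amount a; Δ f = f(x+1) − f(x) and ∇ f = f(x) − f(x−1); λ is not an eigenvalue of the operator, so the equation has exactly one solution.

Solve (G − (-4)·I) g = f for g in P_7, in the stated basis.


write g with unknown coordinates in the stated basis and equate coefficients in (G − (-4)·I) g = f
solving from the highest basis element down gives g = -(2/9)x^5 - (40/27)x^4 - (1240/81)x^3 - (9040/81)x^2 - (130502/243)x - 940064/729
check: G g = (2/9)x^5 + (160/27)x^4 + (4960/81)x^3 + (36160/81)x^2 + (521522/243)x + 3760256/729
so G g − (-4)·g = -(2/3)x^5 - 2x = f ✓

the result is g(x) = -(2/9)x^5 - (40/27)x^4 - (1240/81)x^3 - (9040/81)x^2 - (130502/243)x - 940064/729


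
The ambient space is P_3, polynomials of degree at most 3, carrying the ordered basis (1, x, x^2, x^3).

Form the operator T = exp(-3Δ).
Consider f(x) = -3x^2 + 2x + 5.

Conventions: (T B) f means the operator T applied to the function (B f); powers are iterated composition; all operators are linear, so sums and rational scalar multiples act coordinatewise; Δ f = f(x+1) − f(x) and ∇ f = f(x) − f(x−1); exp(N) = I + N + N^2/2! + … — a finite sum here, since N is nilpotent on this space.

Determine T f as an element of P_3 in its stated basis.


g(x) = -3x^2 + 20x - 19

order-1 term: 18x + 3
order-2 term: -27
the series for exp(-3Δ) f terminates at order 2
exp(-3Δ) f = -3x^2 + 20x - 19


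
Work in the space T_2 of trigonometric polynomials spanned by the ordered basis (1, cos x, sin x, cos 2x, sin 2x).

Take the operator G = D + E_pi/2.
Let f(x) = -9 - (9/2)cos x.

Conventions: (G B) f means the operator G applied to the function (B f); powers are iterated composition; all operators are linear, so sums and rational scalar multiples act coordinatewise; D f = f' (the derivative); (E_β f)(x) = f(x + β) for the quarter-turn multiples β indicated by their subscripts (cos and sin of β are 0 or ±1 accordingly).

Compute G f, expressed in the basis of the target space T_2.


D f = (9/2)sin x
E_pi/2 f = -9 + (9/2)sin x
(D + E_pi/2) f = -9 + 9sin x

the result is g(x) = -9 + 9sin x


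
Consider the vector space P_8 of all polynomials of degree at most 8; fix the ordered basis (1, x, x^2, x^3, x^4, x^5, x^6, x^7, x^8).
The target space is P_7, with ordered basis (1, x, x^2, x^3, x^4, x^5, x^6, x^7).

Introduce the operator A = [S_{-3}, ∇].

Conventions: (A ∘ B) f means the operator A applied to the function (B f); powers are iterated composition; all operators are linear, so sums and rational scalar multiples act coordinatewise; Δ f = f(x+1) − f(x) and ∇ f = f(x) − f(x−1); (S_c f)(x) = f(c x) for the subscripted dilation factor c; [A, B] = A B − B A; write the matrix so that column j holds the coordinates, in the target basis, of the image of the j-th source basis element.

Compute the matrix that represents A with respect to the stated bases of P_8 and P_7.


image of 1: 0
image of x: 4
image of x^2: -24x + 8
image of x^3: 108x^2 - 72x + 28
image of x^4: -432x^3 + 432x^2 - 336x + 80
image of x^5: 1620x^4 - 2160x^3 + 2520x^2 - 1200x + 244
image of x^6: -5832x^5 + 9720x^4 - 15120x^3 + 10800x^2 - 4392x + 728
image of x^7: 20412x^6 - 40824x^5 + 79380x^4 - 75600x^3 + 46116x^2 - 15288x + 2188
image of x^8: -69984x^7 + 163296x^6 - 381024x^5 + 453600x^4 - 368928x^3 + 183456x^2 - 52512x + 6560
each image's coordinates form column j of the matrix

the matrix is [[0, 4, 8, 28, 80, 244, 728, 2188, 6560]; [0, 0, -24, -72, -336, -1200, -4392, -15288, -52512]; [0, 0, 0, 108, 432, 2520, 10800, 46116, 183456]; [0, 0, 0, 0, -432, -2160, -15120, -75600, -368928]; [0, 0, 0, 0, 0, 1620, 9720, 79380, 453600]; [0, 0, 0, 0, 0, 0, -5832, -40824, -381024]; [0, 0, 0, 0, 0, 0, 0, 20412, 163296]; [0, 0, 0, 0, 0, 0, 0, 0, -69984]] (rows listed top to bottom)


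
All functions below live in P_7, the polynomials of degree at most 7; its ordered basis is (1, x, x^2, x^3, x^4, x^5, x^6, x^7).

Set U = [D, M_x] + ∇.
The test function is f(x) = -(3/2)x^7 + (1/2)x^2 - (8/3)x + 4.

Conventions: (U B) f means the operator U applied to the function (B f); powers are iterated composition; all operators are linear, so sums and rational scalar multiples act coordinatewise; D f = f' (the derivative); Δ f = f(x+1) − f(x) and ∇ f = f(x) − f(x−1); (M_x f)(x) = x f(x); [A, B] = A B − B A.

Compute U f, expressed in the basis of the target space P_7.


M_x f = -(3/2)x^8 + (1/2)x^3 - (8/3)x^2 + 4x
D M_x f = -12x^7 + (3/2)x^2 - (16/3)x + 4
D f = -(21/2)x^6 + x - 8/3
M_x D f = -(21/2)x^7 + x^2 - (8/3)x
[D, M_x] f = -(3/2)x^7 + (1/2)x^2 - (8/3)x + 4
∇ f = -(21/2)x^6 + (63/2)x^5 - (105/2)x^4 + (105/2)x^3 - (63/2)x^2 + (23/2)x - 14/3
([D, M_x] + ∇) f = -(3/2)x^7 - (21/2)x^6 + (63/2)x^5 - (105/2)x^4 + (105/2)x^3 - 31x^2 + (53/6)x - 2/3

the result is g(x) = -(3/2)x^7 - (21/2)x^6 + (63/2)x^5 - (105/2)x^4 + (105/2)x^3 - 31x^2 + (53/6)x - 2/3


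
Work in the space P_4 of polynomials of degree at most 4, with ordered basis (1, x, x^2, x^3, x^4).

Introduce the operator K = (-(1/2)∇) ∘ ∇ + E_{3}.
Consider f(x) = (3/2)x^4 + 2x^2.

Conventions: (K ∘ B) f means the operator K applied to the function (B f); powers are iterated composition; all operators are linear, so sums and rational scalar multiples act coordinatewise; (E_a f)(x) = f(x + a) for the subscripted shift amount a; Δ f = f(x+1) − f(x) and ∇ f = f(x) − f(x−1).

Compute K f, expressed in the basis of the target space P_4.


the image equals g(x) = (3/2)x^4 + 18x^3 + 74x^2 + 192x + 127

∇ f = 6x^3 - 9x^2 + 10x - 7/2
∇ ∇ f = 18x^2 - 36x + 25
(-(1/2)∇) ∇ f = -9x^2 + 18x - 25/2
E_{3} f = (3/2)x^4 + 18x^3 + 83x^2 + 174x + 279/2
((-(1/2)∇) ∘ ∇ + E_{3}) f = (3/2)x^4 + 18x^3 + 74x^2 + 192x + 127


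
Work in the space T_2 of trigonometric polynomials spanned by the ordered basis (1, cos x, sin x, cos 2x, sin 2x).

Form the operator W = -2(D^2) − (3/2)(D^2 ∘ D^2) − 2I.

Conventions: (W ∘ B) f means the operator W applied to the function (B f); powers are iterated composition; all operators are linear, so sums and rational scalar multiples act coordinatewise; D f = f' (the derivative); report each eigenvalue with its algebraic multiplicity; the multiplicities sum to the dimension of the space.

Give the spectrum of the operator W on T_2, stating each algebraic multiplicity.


λ = -18 (multiplicity 2), λ = -2 (multiplicity 1), λ = -3/2 (multiplicity 2)

image of 1: -2
image of cos x: -(3/2)cos x
image of sin x: -(3/2)sin x
image of cos 2x: -18cos 2x
image of sin 2x: -18sin 2x
the matrix is diagonal; its diagonal is (-2, -3/2, -3/2, -18, -18)
for a triangular matrix the eigenvalues are the diagonal entries, with algebraic multiplicity their repetition count
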